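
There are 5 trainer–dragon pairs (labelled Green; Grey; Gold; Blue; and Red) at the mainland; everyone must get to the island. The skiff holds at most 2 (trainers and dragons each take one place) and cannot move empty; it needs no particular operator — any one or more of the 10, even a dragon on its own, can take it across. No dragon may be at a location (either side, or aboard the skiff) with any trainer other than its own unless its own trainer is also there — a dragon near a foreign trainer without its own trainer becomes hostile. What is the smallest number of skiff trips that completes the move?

impossible

Following every safe sequence of crossings from the start, the most of the 10 that can be at the island as the skiff arrives there on crossings 1, 3, 5, 7 is 2, 3, 4, 5 respectively; the best ever achieved is 5 of 10.
From crossing 9 on, no configuration arises that was not already reachable earlier: only 82 distinct safe configurations (who is on which side, and where the skiff is) can ever be reached, none of them has everyone across, and every continuation just revisits them. So no valid plan exists.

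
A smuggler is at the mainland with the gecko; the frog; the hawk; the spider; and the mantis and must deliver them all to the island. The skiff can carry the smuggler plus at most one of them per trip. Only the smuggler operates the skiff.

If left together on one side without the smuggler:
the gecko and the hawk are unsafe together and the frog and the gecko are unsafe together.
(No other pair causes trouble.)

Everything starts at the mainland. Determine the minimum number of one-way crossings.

Counting alone: the smuggler can take at most 1 across per trip to the island, so moving all 5 needs at least 5 loaded trips out, with a return between consecutive ones — at least 9 crossings.
The safety rule pushes this higher. Following every safe sequence of crossings, the most of the 5 that can be at the island as the skiff arrives there on crossing 9 is 4 — never all 5.
So no plan with fewer than 11 crossings exists, and this one achieves 11:
1. Smuggler goes to the island with the gecko.  [the mainland: the frog, the hawk, the mantis, the spider | the island: the gecko]
2. Smuggler goes back to the mainland alone.  [the mainland: the frog, the hawk, the mantis, the spider | the island: the gecko]
3. Smuggler goes to the island with the frog.  [the mainland: the hawk, the mantis, the spider | the island: the frog, the gecko]
4. Smuggler goes back to the mainland with the gecko.  [the mainland: the gecko, the hawk, the mantis, the spider | the island: the frog]
5. Smuggler goes to the island with the hawk.  [the mainland: the gecko, the mantis, the spider | the island: the frog, the hawk]
6. Smuggler goes back to the mainland alone.  [the mainland: the gecko, the mantis, the spider | the island: the frog, the hawk]
7. Smuggler goes to the island with the spider.  [the mainland: the gecko, the mantis | the island: the frog, the hawk, the spider]
8. Smuggler goes back to the mainland alone.  [the mainland: the gecko, the mantis | the island: the frog, the hawk, the spider]
9. Smuggler goes to the island with the mantis.  [the mainland: the gecko | the island: the frog, the hawk, the mantis, the spider]
10. Smuggler goes back to the mainland alone.  [the mainland: the gecko | the island: the frog, the hawk, the mantis, the spider]
11. Smuggler goes to the island with the gecko.  [the mainland: — | the island: the frog, the gecko, the hawk, the mantis, the spider]

11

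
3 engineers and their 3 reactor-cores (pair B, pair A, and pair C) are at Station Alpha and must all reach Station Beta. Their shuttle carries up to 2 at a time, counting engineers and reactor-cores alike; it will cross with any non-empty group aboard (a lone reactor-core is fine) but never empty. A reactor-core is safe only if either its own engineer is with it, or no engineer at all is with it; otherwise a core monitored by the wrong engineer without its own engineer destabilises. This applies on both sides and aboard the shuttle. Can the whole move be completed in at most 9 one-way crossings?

Counting alone: each trip to Station Beta takes at most 2 across and each return brings at least 1 back, so after t trips out (and t−1 returns) at most 2t − (t−1) of the 6 are across; that first reaches 6 at t = 5, so at least 9 crossings are needed.
The safety rule pushes this higher. Following every safe sequence of crossings, the most of the 6 that can be at Station Beta as the shuttle arrives there on crossing 9 is 5 — never all 6.
So the move cannot be finished within 9 crossings. (The shortest complete plan takes 11:)
1. engineer B and reactor-core B cross → Station Beta.
2. engineer B crosses ← Station Alpha.
3. reactor-core A and reactor-core C cross → Station Beta.
4. reactor-core B crosses ← Station Alpha.
5. engineer A and engineer C cross → Station Beta.
6. engineer A and reactor-core A cross ← Station Alpha.
7. engineer A and engineer B cross → Station Beta.
8. reactor-core C crosses ← Station Alpha.
9. reactor-core A and reactor-core B cross → Station Beta.
10. engineer C crosses ← Station Alpha.
11. engineer C and reactor-core C cross → Station Beta.

No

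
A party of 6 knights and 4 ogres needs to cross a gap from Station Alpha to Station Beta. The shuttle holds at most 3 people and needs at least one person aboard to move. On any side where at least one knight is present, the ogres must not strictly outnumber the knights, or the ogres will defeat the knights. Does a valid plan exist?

1. 2 ogres → Station Beta.  (Station Alpha: 6K 2O; Station Beta: 0K 2O)
2. 1 ogre ← Station Alpha.  (Station Alpha: 6K 3O; Station Beta: 0K 1O)
3. 3 ogres → Station Beta.  (Station Alpha: 6K 0O; Station Beta: 0K 4O)
4. 1 ogre ← Station Alpha.  (Station Alpha: 6K 1O; Station Beta: 0K 3O)
5. 3 knights → Station Beta.  (Station Alpha: 3K 1O; Station Beta: 3K 3O)
6. 1 ogre ← Station Alpha.  (Station Alpha: 3K 2O; Station Beta: 3K 2O)
7. 1 knight and 2 ogres → Station Beta.  (Station Alpha: 2K 0O; Station Beta: 4K 4O)
8. 1 ogre ← Station Alpha.  (Station Alpha: 2K 1O; Station Beta: 4K 3O)
9. 2 knights and 1 ogre → Station Beta.  (Station Alpha: 0K 0O; Station Beta: 6K 4O)

Yes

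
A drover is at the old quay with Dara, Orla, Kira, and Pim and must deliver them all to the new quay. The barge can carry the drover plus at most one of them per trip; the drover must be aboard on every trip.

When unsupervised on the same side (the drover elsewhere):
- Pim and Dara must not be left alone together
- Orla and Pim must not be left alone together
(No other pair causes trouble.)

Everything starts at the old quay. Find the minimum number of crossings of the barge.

Counting alone: the drover can take at most 1 across per trip to the new quay, so moving all 4 needs at least 4 loaded trips out, with a return between consecutive ones — at least 7 crossings.
The safety rule pushes this higher. Following every safe sequence of crossings, the most of the 4 that can be at the new quay as the barge arrives there on crossing 7 is 3 — never all 4.
So no plan with fewer than 9 crossings exists, and this one achieves 9:
1. Drover goes to the new quay with Pim.
2. Drover goes back to the old quay alone.
3. Drover goes to the new quay with Dara.
4. Drover goes back to the old quay with Pim.
5. Drover goes to the new quay with Orla.
6. Drover goes back to the old quay alone.
7. Drover goes to the new quay with Kira.
8. Drover goes back to the old quay alone.
9. Drover goes to the new quay with Pim.

9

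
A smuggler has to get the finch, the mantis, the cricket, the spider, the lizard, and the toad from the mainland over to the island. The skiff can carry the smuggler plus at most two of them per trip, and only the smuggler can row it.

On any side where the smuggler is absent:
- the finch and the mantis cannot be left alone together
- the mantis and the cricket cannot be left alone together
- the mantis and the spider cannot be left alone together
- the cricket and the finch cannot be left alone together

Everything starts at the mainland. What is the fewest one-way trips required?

Counting alone: the smuggler can take at most 2 across per trip to the island, so moving all 6 needs at least 3 loaded trips out, with a return between consecutive ones — at least 5 crossings.
The safety rule pushes this higher. Following every safe sequence of crossings, the most of the 6 that can be at the island as the skiff arrives there on crossings 5, 7 is 4, 5 respectively — never all 6.
So no plan with fewer than 9 crossings exists, and this one achieves 9:
1. Smuggler goes to the island with the finch and the mantis.  [the mainland: the cricket, the lizard, the spider, the toad | the island: the finch, the mantis]
2. Smuggler goes back to the mainland with the finch.  [the mainland: the cricket, the finch, the lizard, the spider, the toad | the island: the mantis]
3. Smuggler goes to the island with the finch and the spider.  [the mainland: the cricket, the lizard, the toad | the island: the finch, the mantis, the spider]
4. Smuggler goes back to the mainland with the mantis.  [the mainland: the cricket, the lizard, the mantis, the toad | the island: the finch, the spider]
5. Smuggler goes to the island with the lizard and the mantis.  [the mainland: the cricket, the toad | the island: the finch, the lizard, the mantis, the spider]
6. Smuggler goes back to the mainland with the mantis.  [the mainland: the cricket, the mantis, the toad | the island: the finch, the lizard, the spider]
7. Smuggler goes to the island with the mantis and the toad.  [the mainland: the cricket | the island: the finch, the lizard, the mantis, the spider, the toad]
8. Smuggler goes back to the mainland with the mantis.  [the mainland: the cricket, the mantis | the island: the finch, the lizard, the spider, the toad]
9. Smuggler goes to the island with the cricket and the mantis.  [the mainland: — | the island: the cricket, the finch, the lizard, the mantis, the spider, the toad]

9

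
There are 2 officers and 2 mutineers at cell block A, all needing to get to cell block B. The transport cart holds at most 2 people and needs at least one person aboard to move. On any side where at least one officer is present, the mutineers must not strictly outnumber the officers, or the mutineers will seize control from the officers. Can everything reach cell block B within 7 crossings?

Yes

Yes — this plan uses 5 crossings (≤ 7):
1. 2 mutineers → cell block B.  (cell block A: 2O 0M; cell block B: 0O 2M)
2. 1 mutineer ← cell block A.  (cell block A: 2O 1M; cell block B: 0O 1M)
3. 2 officers → cell block B.  (cell block A: 0O 1M; cell block B: 2O 1M)
4. 1 mutineer ← cell block A.  (cell block A: 0O 2M; cell block B: 2O 0M)
5. 2 mutineers → cell block B.  (cell block A: 0O 0M; cell block B: 2O 2M)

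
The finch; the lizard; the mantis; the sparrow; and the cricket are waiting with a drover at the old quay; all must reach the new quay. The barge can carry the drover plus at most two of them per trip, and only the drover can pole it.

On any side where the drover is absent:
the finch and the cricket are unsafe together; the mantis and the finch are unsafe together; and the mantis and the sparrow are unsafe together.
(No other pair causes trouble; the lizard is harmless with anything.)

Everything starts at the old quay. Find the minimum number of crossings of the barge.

5

Counting alone: the drover can take at most 2 across per trip to the new quay, so moving all 5 needs at least 3 loaded trips out, with a return between consecutive ones — at least 5 crossings.
The plan below uses exactly 5 crossings, so it is optimal:
1. Drover goes to the new quay with the finch and the mantis.  [the old quay: the cricket, the lizard, the sparrow | the new quay: the finch, the mantis]
2. Drover goes back to the old quay with the finch.  [the old quay: the cricket, the finch, the lizard, the sparrow | the new quay: the mantis]
3. Drover goes to the new quay with the cricket and the lizard.  [the old quay: the finch, the sparrow | the new quay: the cricket, the lizard, the mantis]
4. Drover goes back to the old quay alone.  [the old quay: the finch, the sparrow | the new quay: the cricket, the lizard, the mantis]
5. Drover goes to the new quay with the finch and the sparrow.  [the old quay: — | the new quay: the cricket, the finch, the lizard, the mantis, the sparrow]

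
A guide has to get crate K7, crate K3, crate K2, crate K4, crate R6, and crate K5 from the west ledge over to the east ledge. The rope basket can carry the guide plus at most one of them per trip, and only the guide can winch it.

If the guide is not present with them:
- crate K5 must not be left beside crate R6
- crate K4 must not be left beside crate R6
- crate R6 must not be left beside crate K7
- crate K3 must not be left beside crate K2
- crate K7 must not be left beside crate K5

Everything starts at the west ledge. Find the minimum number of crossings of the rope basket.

impossible

Whatever the first load, the items left behind include a forbidden pair without the guide. No opening move is safe, so no plan exists.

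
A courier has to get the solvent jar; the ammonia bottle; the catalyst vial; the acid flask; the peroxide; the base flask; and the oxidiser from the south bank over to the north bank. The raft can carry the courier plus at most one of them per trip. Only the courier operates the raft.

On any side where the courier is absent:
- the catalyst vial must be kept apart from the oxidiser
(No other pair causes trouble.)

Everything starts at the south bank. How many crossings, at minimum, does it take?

Counting alone: the courier can take at most 1 across per trip to the north bank, so moving all 7 needs at least 7 loaded trips out, with a return between consecutive ones — at least 13 crossings.
The plan below uses exactly 13 crossings, so it is optimal:
1. Courier goes to the north bank with the catalyst vial.
2. Courier goes back to the south bank alone.
3. Courier goes to the north bank with the solvent jar.
4. Courier goes back to the south bank alone.
5. Courier goes to the north bank with the ammonia bottle.
6. Courier goes back to the south bank alone.
7. Courier goes to the north bank with the acid flask.
8. Courier goes back to the south bank alone.
9. Courier goes to the north bank with the peroxide.
10. Courier goes back to the south bank alone.
11. Courier goes to the north bank with the base flask.
12. Courier goes back to the south bank alone.
13. Courier goes to the north bank with the oxidiser.

13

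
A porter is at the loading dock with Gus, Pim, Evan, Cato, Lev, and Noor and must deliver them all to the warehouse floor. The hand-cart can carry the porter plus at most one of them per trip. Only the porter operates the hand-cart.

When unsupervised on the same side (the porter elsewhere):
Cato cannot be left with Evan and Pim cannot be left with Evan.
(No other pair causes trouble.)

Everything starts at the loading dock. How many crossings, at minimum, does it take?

Counting alone: the porter can take at most 1 across per trip to the warehouse floor, so moving all 6 needs at least 6 loaded trips out, with a return between consecutive ones — at least 11 crossings.
The safety rule pushes this higher. Following every safe sequence of crossings, the most of the 6 that can be at the warehouse floor as the hand-cart arrives there on crossing 11 is 5 — never all 6.
So no plan with fewer than 13 crossings exists, and this one achieves 13:
1. Porter goes to the warehouse floor with Evan.  [the loading dock: Cato, Gus, Lev, Noor, Pim | the warehouse floor: Evan]
2. Porter goes back to the loading dock alone.  [the loading dock: Cato, Gus, Lev, Noor, Pim | the warehouse floor: Evan]
3. Porter goes to the warehouse floor with Gus.  [the loading dock: Cato, Lev, Noor, Pim | the warehouse floor: Evan, Gus]
4. Porter goes back to the loading dock alone.  [the loading dock: Cato, Lev, Noor, Pim | the warehouse floor: Evan, Gus]
5. Porter goes to the warehouse floor with Pim.  [the loading dock: Cato, Lev, Noor | the warehouse floor: Evan, Gus, Pim]
6. Porter goes back to the loading dock with Evan.  [the loading dock: Cato, Evan, Lev, Noor | the warehouse floor: Gus, Pim]
7. Porter goes to the warehouse floor with Cato.  [the loading dock: Evan, Lev, Noor | the warehouse floor: Cato, Gus, Pim]
8. Porter goes back to the loading dock alone.  [the loading dock: Evan, Lev, Noor | the warehouse floor: Cato, Gus, Pim]
9. Porter goes to the warehouse floor with Lev.  [the loading dock: Evan, Noor | the warehouse floor: Cato, Gus, Lev, Pim]
10. Porter goes back to the loading dock alone.  [the loading dock: Evan, Noor | the warehouse floor: Cato, Gus, Lev, Pim]
11. Porter goes to the warehouse floor with Noor.  [the loading dock: Evan | the warehouse floor: Cato, Gus, Lev, Noor, Pim]
12. Porter goes back to the loading dock alone.  [the loading dock: Evan | the warehouse floor: Cato, Gus, Lev, Noor, Pim]
13. Porter goes to the warehouse floor with Evan.  [the loading dock: — | the warehouse floor: Cato, Evan, Gus, Lev, Noor, Pim]

13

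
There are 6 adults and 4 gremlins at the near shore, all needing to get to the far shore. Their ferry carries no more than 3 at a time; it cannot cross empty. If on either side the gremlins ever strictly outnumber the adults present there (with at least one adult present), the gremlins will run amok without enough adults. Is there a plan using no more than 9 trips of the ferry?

Yes

Yes — this plan uses 9 crossings (≤ 9):
1. 2 gremlins → the far shore.  (the near shore: 6A 2G; the far shore: 0A 2G)
2. 1 gremlin ← the near shore.  (the near shore: 6A 3G; the far shore: 0A 1G)
3. 3 gremlins → the far shore.  (the near shore: 6A 0G; the far shore: 0A 4G)
4. 1 gremlin ← the near shore.  (the near shore: 6A 1G; the far shore: 0A 3G)
5. 3 adults → the far shore.  (the near shore: 3A 1G; the far shore: 3A 3G)
6. 1 gremlin ← the near shore.  (the near shore: 3A 2G; the far shore: 3A 2G)
7. 1 adult and 2 gremlins → the far shore.  (the near shore: 2A 0G; the far shore: 4A 4G)
8. 1 gremlin ← the near shore.  (the near shore: 2A 1G; the far shore: 4A 3G)
9. 2 adults and 1 gremlin → the far shore.  (the near shore: 0A 0G; the far shore: 6A 4G)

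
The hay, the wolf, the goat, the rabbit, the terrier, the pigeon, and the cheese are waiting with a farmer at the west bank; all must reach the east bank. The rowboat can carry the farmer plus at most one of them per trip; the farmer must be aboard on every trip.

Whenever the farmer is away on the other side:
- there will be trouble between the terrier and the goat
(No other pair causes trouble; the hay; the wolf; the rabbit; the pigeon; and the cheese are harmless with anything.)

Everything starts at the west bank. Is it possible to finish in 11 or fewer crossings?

No

Counting alone: the farmer can take at most 1 across per trip to the east bank, so moving all 7 needs at least 7 loaded trips out, with a return between consecutive ones — at least 13 crossings.
Since 11 < 13, 11 crossings cannot be enough. (The shortest complete plan in fact takes 13:)
1. Farmer goes to the east bank with the goat.  [the west bank: the cheese, the hay, the pigeon, the rabbit, the terrier, the wolf | the east bank: the goat]
2. Farmer goes back to the west bank alone.  [the west bank: the cheese, the hay, the pigeon, the rabbit, the terrier, the wolf | the east bank: the goat]
3. Farmer goes to the east bank with the hay.  [the west bank: the cheese, the pigeon, the rabbit, the terrier, the wolf | the east bank: the goat, the hay]
4. Farmer goes back to the west bank alone.  [the west bank: the cheese, the pigeon, the rabbit, the terrier, the wolf | the east bank: the goat, the hay]
5. Farmer goes to the east bank with the wolf.  [the west bank: the cheese, the pigeon, the rabbit, the terrier | the east bank: the goat, the hay, the wolf]
6. Farmer goes back to the west bank alone.  [the west bank: the cheese, the pigeon, the rabbit, the terrier | the east bank: the goat, the hay, the wolf]
7. Farmer goes to the east bank with the rabbit.  [the west bank: the cheese, the pigeon, the terrier | the east bank: the goat, the hay, the rabbit, the wolf]
8. Farmer goes back to the west bank alone.  [the west bank: the cheese, the pigeon, the terrier | the east bank: the goat, the hay, the rabbit, the wolf]
9. Farmer goes to the east bank with the pigeon.  [the west bank: the cheese, the terrier | the east bank: the goat, the hay, the pigeon, the rabbit, the wolf]
10. Farmer goes back to the west bank alone.  [the west bank: the cheese, the terrier | the east bank: the goat, the hay, the pigeon, the rabbit, the wolf]
11. Farmer goes to the east bank with the cheese.  [the west bank: the terrier | the east bank: the cheese, the goat, the hay, the pigeon, the rabbit, the wolf]
12. Farmer goes back to the west bank alone.  [the west bank: the terrier | the east bank: the cheese, the goat, the hay, the pigeon, the rabbit, the wolf]
13. Farmer goes to the east bank with the terrier.  [the west bank: — | the east bank: the cheese, the goat, the hay, the pigeon, the rabbit, the terrier, the wolf]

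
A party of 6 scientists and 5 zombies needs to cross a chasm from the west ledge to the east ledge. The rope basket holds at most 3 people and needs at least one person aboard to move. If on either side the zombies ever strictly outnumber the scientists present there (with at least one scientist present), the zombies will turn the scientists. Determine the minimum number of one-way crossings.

9

Counting alone: each trip to the east ledge takes at most 3 across and each return brings at least 1 back, so after t trips out (and t−1 returns) at most 3t − (t−1) of the 11 are across; that first reaches 11 at t = 5, so at least 9 crossings are needed.
The plan below uses exactly 9 crossings, so it is optimal:
1. 3 zombies → the east ledge.  (the west ledge: 6S 2Z; the east ledge: 0S 3Z)
2. 1 zombie ← the west ledge.  (the west ledge: 6S 3Z; the east ledge: 0S 2Z)
3. 3 scientists → the east ledge.  (the west ledge: 3S 3Z; the east ledge: 3S 2Z)
4. 1 scientist ← the west ledge.  (the west ledge: 4S 3Z; the east ledge: 2S 2Z)
5. 2 scientists and 1 zombie → the east ledge.  (the west ledge: 2S 2Z; the east ledge: 4S 3Z)
6. 1 scientist ← the west ledge.  (the west ledge: 3S 2Z; the east ledge: 3S 3Z)
7. 2 scientists and 1 zombie → the east ledge.  (the west ledge: 1S 1Z; the east ledge: 5S 4Z)
8. 1 scientist ← the west ledge.  (the west ledge: 2S 1Z; the east ledge: 4S 4Z)
9. 2 scientists and 1 zombie → the east ledge.  (the west ledge: 0S 0Z; the east ledge: 6S 5Z)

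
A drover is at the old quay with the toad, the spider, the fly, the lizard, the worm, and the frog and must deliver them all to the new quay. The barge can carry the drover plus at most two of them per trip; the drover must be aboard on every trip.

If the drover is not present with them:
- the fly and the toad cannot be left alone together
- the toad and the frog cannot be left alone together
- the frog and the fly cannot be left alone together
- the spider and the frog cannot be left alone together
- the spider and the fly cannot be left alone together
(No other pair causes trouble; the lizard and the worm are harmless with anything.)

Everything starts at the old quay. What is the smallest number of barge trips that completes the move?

Counting alone: the drover can take at most 2 across per trip to the new quay, so moving all 6 needs at least 3 loaded trips out, with a return between consecutive ones — at least 5 crossings.
The safety rule pushes this higher. Following every safe sequence of crossings, the most of the 6 that can be at the new quay as the barge arrives there on crossings 5, 7 is 4, 5 respectively — never all 6.
So no plan with fewer than 9 crossings exists, and this one achieves 9:
1. Drover goes to the new quay with the fly and the frog.  [the old quay: the lizard, the spider, the toad, the worm | the new quay: the fly, the frog]
2. Drover goes back to the old quay with the fly.  [the old quay: the fly, the lizard, the spider, the toad, the worm | the new quay: the frog]
3. Drover goes to the new quay with the spider and the toad.  [the old quay: the fly, the lizard, the worm | the new quay: the frog, the spider, the toad]
4. Drover goes back to the old quay with the frog.  [the old quay: the fly, the frog, the lizard, the worm | the new quay: the spider, the toad]
5. Drover goes to the new quay with the fly and the lizard.  [the old quay: the frog, the worm | the new quay: the fly, the lizard, the spider, the toad]
6. Drover goes back to the old quay with the fly.  [the old quay: the fly, the frog, the worm | the new quay: the lizard, the spider, the toad]
7. Drover goes to the new quay with the fly and the worm.  [the old quay: the frog | the new quay: the fly, the lizard, the spider, the toad, the worm]
8. Drover goes back to the old quay with the fly.  [the old quay: the fly, the frog | the new quay: the lizard, the spider, the toad, the worm]
9. Drover goes to the new quay with the fly and the frog.  [the old quay: — | the new quay: the fly, the frog, the lizard, the spider, the toad, the worm]

9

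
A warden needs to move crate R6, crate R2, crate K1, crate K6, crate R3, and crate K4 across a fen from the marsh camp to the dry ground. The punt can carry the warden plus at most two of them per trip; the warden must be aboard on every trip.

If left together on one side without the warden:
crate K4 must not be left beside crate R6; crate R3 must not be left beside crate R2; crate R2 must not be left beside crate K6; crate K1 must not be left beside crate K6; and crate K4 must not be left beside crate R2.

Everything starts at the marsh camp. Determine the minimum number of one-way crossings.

Whatever the first load, the items left behind include a forbidden pair without the warden. No opening move is safe, so no plan exists.

impossible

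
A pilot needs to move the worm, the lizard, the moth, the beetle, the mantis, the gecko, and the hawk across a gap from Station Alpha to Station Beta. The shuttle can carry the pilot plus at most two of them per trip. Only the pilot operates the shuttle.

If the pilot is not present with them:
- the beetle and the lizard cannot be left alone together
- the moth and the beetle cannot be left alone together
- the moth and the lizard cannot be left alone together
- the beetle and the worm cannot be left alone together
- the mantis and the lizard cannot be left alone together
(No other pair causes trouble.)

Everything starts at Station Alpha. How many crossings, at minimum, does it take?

11

Counting alone: the pilot can take at most 2 across per trip to Station Beta, so moving all 7 needs at least 4 loaded trips out, with a return between consecutive ones — at least 7 crossings.
The safety rule pushes this higher. Following every safe sequence of crossings, the most of the 7 that can be at Station Beta as the shuttle arrives there on crossings 7, 9 is 5, 6 respectively — never all 7.
So no plan with fewer than 11 crossings exists, and this one achieves 11:
1. Pilot goes to Station Beta with the beetle and the lizard.  [Station Alpha: the gecko, the hawk, the mantis, the moth, the worm | Station Beta: the beetle, the lizard]
2. Pilot goes back to Station Alpha with the lizard.  [Station Alpha: the gecko, the hawk, the lizard, the mantis, the moth, the worm | Station Beta: the beetle]
3. Pilot goes to Station Beta with the lizard and the worm.  [Station Alpha: the gecko, the hawk, the mantis, the moth | Station Beta: the beetle, the lizard, the worm]
4. Pilot goes back to Station Alpha with the beetle.  [Station Alpha: the beetle, the gecko, the hawk, the mantis, the moth | Station Beta: the lizard, the worm]
5. Pilot goes to Station Beta with the mantis and the moth.  [Station Alpha: the beetle, the gecko, the hawk | Station Beta: the lizard, the mantis, the moth, the worm]
6. Pilot goes back to Station Alpha with the lizard.  [Station Alpha: the beetle, the gecko, the hawk, the lizard | Station Beta: the mantis, the moth, the worm]
7. Pilot goes to Station Beta with the gecko and the lizard.  [Station Alpha: the beetle, the hawk | Station Beta: the gecko, the lizard, the mantis, the moth, the worm]
8. Pilot goes back to Station Alpha with the lizard.  [Station Alpha: the beetle, the hawk, the lizard | Station Beta: the gecko, the mantis, the moth, the worm]
9. Pilot goes to Station Beta with the hawk and the lizard.  [Station Alpha: the beetle | Station Beta: the gecko, the hawk, the lizard, the mantis, the moth, the worm]
10. Pilot goes back to Station Alpha with the lizard.  [Station Alpha: the beetle, the lizard | Station Beta: the gecko, the hawk, the mantis, the moth, the worm]
11. Pilot goes to Station Beta with the beetle and the lizard.  [Station Alpha: — | Station Beta: the beetle, the gecko, the hawk, the lizard, the mantis, the moth, the worm]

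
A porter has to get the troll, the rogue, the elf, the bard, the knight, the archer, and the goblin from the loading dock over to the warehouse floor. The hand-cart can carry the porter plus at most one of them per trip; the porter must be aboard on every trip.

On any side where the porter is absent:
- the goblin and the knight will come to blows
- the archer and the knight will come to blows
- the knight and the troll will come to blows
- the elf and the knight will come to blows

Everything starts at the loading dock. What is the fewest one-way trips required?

impossible

Following every safe sequence of crossings from the start, the most of the 7 that can be at the warehouse floor as the hand-cart arrives there on crossings 1, 3, 5, 7 is 1, 2, 3, 4 respectively; the best ever achieved is 4 of 7.
From crossing 9 on, no configuration arises that was not already reachable earlier: only 44 distinct safe configurations (who is on which side, and where the hand-cart is) can ever be reached, none of them has everyone across, and every continuation just revisits them. So no valid plan exists.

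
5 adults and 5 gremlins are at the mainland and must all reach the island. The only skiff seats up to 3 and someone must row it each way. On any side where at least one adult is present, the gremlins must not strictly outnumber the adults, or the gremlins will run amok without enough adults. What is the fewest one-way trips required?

11

Counting alone: each trip to the island takes at most 3 across and each return brings at least 1 back, so after t trips out (and t−1 returns) at most 3t − (t−1) of the 10 are across; that first reaches 10 at t = 5, so at least 9 crossings are needed.
The safety rule pushes this higher. Following every safe sequence of crossings, the most of the 10 that can be at the island as the skiff arrives there on crossing 9 is 9 — never all 10.
So no plan with fewer than 11 crossings exists, and this one achieves 11:
1. 2 gremlins → the island.  (the mainland: 5A 3G; the island: 0A 2G)
2. 1 gremlin ← the mainland.  (the mainland: 5A 4G; the island: 0A 1G)
3. 3 gremlins → the island.  (the mainland: 5A 1G; the island: 0A 4G)
4. 1 gremlin ← the mainland.  (the mainland: 5A 2G; the island: 0A 3G)
5. 3 adults → the island.  (the mainland: 2A 2G; the island: 3A 3G)
6. 1 adult and 1 gremlin ← the mainland.  (the mainland: 3A 3G; the island: 2A 2G)
7. 3 adults → the island.  (the mainland: 0A 3G; the island: 5A 2G)
8. 1 gremlin ← the mainland.  (the mainland: 0A 4G; the island: 5A 1G)
9. 2 gremlins → the island.  (the mainland: 0A 2G; the island: 5A 3G)
10. 1 gremlin ← the mainland.  (the mainland: 0A 3G; the island: 5A 2G)
11. 3 gremlins → the island.  (the mainland: 0A 0G; the island: 5A 5G)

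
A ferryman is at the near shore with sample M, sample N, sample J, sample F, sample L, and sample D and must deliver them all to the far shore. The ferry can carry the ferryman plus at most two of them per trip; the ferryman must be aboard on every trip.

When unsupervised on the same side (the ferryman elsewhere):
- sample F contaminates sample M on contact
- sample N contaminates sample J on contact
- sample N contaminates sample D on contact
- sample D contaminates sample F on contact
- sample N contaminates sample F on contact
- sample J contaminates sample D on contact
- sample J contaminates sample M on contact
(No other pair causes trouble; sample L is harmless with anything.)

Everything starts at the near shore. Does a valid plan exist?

Whatever the first load, the items left behind include a forbidden pair without the ferryman. No opening move is safe, so no plan exists.

No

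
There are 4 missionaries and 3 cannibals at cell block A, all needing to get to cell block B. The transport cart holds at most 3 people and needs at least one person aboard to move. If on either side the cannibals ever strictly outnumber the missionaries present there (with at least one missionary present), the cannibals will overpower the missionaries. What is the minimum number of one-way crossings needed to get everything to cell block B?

Counting alone: each trip to cell block B takes at most 3 across and each return brings at least 1 back, so after t trips out (and t−1 returns) at most 3t − (t−1) of the 7 are across; that first reaches 7 at t = 3, so at least 5 crossings are needed.
The plan below uses exactly 5 crossings, so it is optimal:
1. 3 cannibals → cell block B.  (cell block A: 4M 0C; cell block B: 0M 3C)
2. 1 cannibal ← cell block A.  (cell block A: 4M 1C; cell block B: 0M 2C)
3. 3 missionaries → cell block B.  (cell block A: 1M 1C; cell block B: 3M 2C)
4. 1 missionary ← cell block A.  (cell block A: 2M 1C; cell block B: 2M 2C)
5. 2 missionaries and 1 cannibal → cell block B.  (cell block A: 0M 0C; cell block B: 4M 3C)

5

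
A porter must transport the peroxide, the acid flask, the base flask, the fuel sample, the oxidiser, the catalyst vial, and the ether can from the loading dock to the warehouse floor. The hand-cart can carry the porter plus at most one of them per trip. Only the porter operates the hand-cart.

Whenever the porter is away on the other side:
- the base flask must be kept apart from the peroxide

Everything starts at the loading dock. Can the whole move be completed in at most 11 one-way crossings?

No

Counting alone: the porter can take at most 1 across per trip to the warehouse floor, so moving all 7 needs at least 7 loaded trips out, with a return between consecutive ones — at least 13 crossings.
Since 11 < 13, 11 crossings cannot be enough. (The shortest complete plan in fact takes 13:)
1. Porter goes to the warehouse floor with the peroxide.  [the loading dock: the acid flask, the base flask, the catalyst vial, the ether can, the fuel sample, the oxidiser | the warehouse floor: the peroxide]
2. Porter goes back to the loading dock alone.  [the loading dock: the acid flask, the base flask, the catalyst vial, the ether can, the fuel sample, the oxidiser | the warehouse floor: the peroxide]
3. Porter goes to the warehouse floor with the acid flask.  [the loading dock: the base flask, the catalyst vial, the ether can, the fuel sample, the oxidiser | the warehouse floor: the acid flask, the peroxide]
4. Porter goes back to the loading dock alone.  [the loading dock: the base flask, the catalyst vial, the ether can, the fuel sample, the oxidiser | the warehouse floor: the acid flask, the peroxide]
5. Porter goes to the warehouse floor with the fuel sample.  [the loading dock: the base flask, the catalyst vial, the ether can, the oxidiser | the warehouse floor: the acid flask, the fuel sample, the peroxide]
6. Porter goes back to the loading dock alone.  [the loading dock: the base flask, the catalyst vial, the ether can, the oxidiser | the warehouse floor: the acid flask, the fuel sample, the peroxide]
7. Porter goes to the warehouse floor with the oxidiser.  [the loading dock: the base flask, the catalyst vial, the ether can | the warehouse floor: the acid flask, the fuel sample, the oxidiser, the peroxide]
8. Porter goes back to the loading dock alone.  [the loading dock: the base flask, the catalyst vial, the ether can | the warehouse floor: the acid flask, the fuel sample, the oxidiser, the peroxide]
9. Porter goes to the warehouse floor with the catalyst vial.  [the loading dock: the base flask, the ether can | the warehouse floor: the acid flask, the catalyst vial, the fuel sample, the oxidiser, the peroxide]
10. Porter goes back to the loading dock alone.  [the loading dock: the base flask, the ether can | the warehouse floor: the acid flask, the catalyst vial, the fuel sample, the oxidiser, the peroxide]
11. Porter goes to the warehouse floor with the ether can.  [the loading dock: the base flask | the warehouse floor: the acid flask, the catalyst vial, the ether can, the fuel sample, the oxidiser, the peroxide]
12. Porter goes back to the loading dock alone.  [the loading dock: the base flask | the warehouse floor: the acid flask, the catalyst vial, the ether can, the fuel sample, the oxidiser, the peroxide]
13. Porter goes to the warehouse floor with the base flask.  [the loading dock: — | the warehouse floor: the acid flask, the base flask, the catalyst vial, the ether can, the fuel sample, the oxidiser, the peroxide]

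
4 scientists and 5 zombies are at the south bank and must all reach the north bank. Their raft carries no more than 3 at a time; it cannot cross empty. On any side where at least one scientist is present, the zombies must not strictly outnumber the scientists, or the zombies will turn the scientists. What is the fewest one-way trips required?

impossible

The zombies already outnumber the scientists at the south bank before anyone moves, so the starting position itself is disallowed.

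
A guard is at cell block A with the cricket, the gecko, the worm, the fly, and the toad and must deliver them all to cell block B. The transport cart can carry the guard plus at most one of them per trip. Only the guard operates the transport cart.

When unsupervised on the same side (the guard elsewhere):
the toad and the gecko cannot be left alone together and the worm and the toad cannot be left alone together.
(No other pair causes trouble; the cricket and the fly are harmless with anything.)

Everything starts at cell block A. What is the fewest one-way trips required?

11

Counting alone: the guard can take at most 1 across per trip to cell block B, so moving all 5 needs at least 5 loaded trips out, with a return between consecutive ones — at least 9 crossings.
The safety rule pushes this higher. Following every safe sequence of crossings, the most of the 5 that can be at cell block B as the transport cart arrives there on crossing 9 is 4 — never all 5.
So no plan with fewer than 11 crossings exists, and this one achieves 11:
1. Guard goes to cell block B with the toad.
2. Guard goes back to cell block A alone.
3. Guard goes to cell block B with the cricket.
4. Guard goes back to cell block A alone.
5. Guard goes to cell block B with the gecko.
6. Guard goes back to cell block A with the toad.
7. Guard goes to cell block B with the worm.
8. Guard goes back to cell block A alone.
9. Guard goes to cell block B with the fly.
10. Guard goes back to cell block A alone.
11. Guard goes to cell block B with the toad.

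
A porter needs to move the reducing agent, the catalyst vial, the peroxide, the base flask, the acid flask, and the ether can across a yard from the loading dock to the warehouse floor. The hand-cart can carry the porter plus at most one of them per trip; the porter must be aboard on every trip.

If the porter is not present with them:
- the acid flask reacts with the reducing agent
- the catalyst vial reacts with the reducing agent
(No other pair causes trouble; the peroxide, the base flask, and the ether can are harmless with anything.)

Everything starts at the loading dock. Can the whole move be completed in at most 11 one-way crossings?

No

Counting alone: the porter can take at most 1 across per trip to the warehouse floor, so moving all 6 needs at least 6 loaded trips out, with a return between consecutive ones — at least 11 crossings.
The safety rule pushes this higher. Following every safe sequence of crossings, the most of the 6 that can be at the warehouse floor as the hand-cart arrives there on crossing 11 is 5 — never all 6.
So the move cannot be finished within 11 crossings. (The shortest complete plan takes 13:)
1. Porter goes to the warehouse floor with the reducing agent.  [the loading dock: the acid flask, the base flask, the catalyst vial, the ether can, the peroxide | the warehouse floor: the reducing agent]
2. Porter goes back to the loading dock alone.  [the loading dock: the acid flask, the base flask, the catalyst vial, the ether can, the peroxide | the warehouse floor: the reducing agent]
3. Porter goes to the warehouse floor with the catalyst vial.  [the loading dock: the acid flask, the base flask, the ether can, the peroxide | the warehouse floor: the catalyst vial, the reducing agent]
4. Porter goes back to the loading dock with the reducing agent.  [the loading dock: the acid flask, the base flask, the ether can, the peroxide, the reducing agent | the warehouse floor: the catalyst vial]
5. Porter goes to the warehouse floor with the acid flask.  [the loading dock: the base flask, the ether can, the peroxide, the reducing agent | the warehouse floor: the acid flask, the catalyst vial]
6. Porter goes back to the loading dock alone.  [the loading dock: the base flask, the ether can, the peroxide, the reducing agent | the warehouse floor: the acid flask, the catalyst vial]
7. Porter goes to the warehouse floor with the peroxide.  [the loading dock: the base flask, the ether can, the reducing agent | the warehouse floor: the acid flask, the catalyst vial, the peroxide]
8. Porter goes back to the loading dock alone.  [the loading dock: the base flask, the ether can, the reducing agent | the warehouse floor: the acid flask, the catalyst vial, the peroxide]
9. Porter goes to the warehouse floor with the base flask.  [the loading dock: the ether can, the reducing agent | the warehouse floor: the acid flask, the base flask, the catalyst vial, the peroxide]
10. Porter goes back to the loading dock alone.  [the loading dock: the ether can, the reducing agent | the warehouse floor: the acid flask, the base flask, the catalyst vial, the peroxide]
11. Porter goes to the warehouse floor with the ether can.  [the loading dock: the reducing agent | the warehouse floor: the acid flask, the base flask, the catalyst vial, the ether can, the peroxide]
12. Porter goes back to the loading dock alone.  [the loading dock: the reducing agent | the warehouse floor: the acid flask, the base flask, the catalyst vial, the ether can, the peroxide]
13. Porter goes to the warehouse floor with the reducing agent.  [the loading dock: — | the warehouse floor: the acid flask, the base flask, the catalyst vial, the ether can, the peroxide, the reducing agent]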